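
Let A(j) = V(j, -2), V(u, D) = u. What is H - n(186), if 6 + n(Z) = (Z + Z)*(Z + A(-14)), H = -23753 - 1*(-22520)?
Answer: -65211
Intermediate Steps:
A(j) = j
H = -1233 (H = -23753 + 22520 = -1233)
n(Z) = -6 + 2*Z*(-14 + Z) (n(Z) = -6 + (Z + Z)*(Z - 14) = -6 + (2*Z)*(-14 + Z) = -6 + 2*Z*(-14 + Z))
H - n(186) = -1233 - (-6 - 28*186 + 2*186**2) = -1233 - (-6 - 5208 + 2*34596) = -1233 - (-6 - 5208 + 69192) = -1233 - 1*63978 = -1233 - 63978 = -65211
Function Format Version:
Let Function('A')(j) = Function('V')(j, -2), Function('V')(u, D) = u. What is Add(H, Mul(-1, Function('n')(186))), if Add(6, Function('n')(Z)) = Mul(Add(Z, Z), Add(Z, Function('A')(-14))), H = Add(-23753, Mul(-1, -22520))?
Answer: -65211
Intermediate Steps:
Function('A')(j) = j
H = -1233 (H = Add(-23753, 22520) = -1233)
Function('n')(Z) = Add(-6, Mul(2, Z, Add(-14, Z))) (Function('n')(Z) = Add(-6, Mul(Add(Z, Z), Add(Z, -14))) = Add(-6, Mul(Mul(2, Z), Add(-14, Z))) = Add(-6, Mul(2, Z, Add(-14, Z))))
Add(H, Mul(-1, Function('n')(186))) = Add(-1233, Mul(-1, Add(-6, Mul(-28, 186), Mul(2, Pow(186, 2))))) = Add(-1233, Mul(-1, Add(-6, -5208, Mul(2, 34596)))) = Add(-1233, Mul(-1, Add(-6, -5208, 69192))) = Add(-1233, Mul(-1, 63978)) = Add(-1233, -63978) = -65211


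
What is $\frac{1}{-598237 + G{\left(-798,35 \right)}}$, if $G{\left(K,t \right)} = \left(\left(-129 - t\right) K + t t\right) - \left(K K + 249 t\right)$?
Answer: $- \frac{1}{1111659} \approx -8.9956 \cdot 10^{-7}$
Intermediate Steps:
$G{\left(K,t \right)} = t^{2} - K^{2} - 249 t + K \left(-129 - t\right)$ ($G{\left(K,t \right)} = \left(K \left(-129 - t\right) + t^{2}\right) - \left(K^{2} + 249 t\right) = \left(t^{2} + K \left(-129 - t\right)\right) - \left(K^{2} + 249 t\right) = t^{2} - K^{2} - 249 t + K \left(-129 - t\right)$)
$\frac{1}{-598237 + G{\left(-798,35 \right)}} = \frac{1}{-598237 - \left(542577 - 27930 - 1225\right)} = \frac{1}{-598237 + \left(1225 - 636804 - 8715 + 102942 + 27930\right)} = \frac{1}{-598237 - 513422} = \frac{1}{-1111659} = - \frac{1}{1111659}$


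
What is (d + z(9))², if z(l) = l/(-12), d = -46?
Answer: 34969/16 ≈ 2185.6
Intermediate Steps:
z(l) = -l/12 (z(l) = l*(-1/12) = -l/12)
(d + z(9))² = (-46 - 1/12*9)² = (-46 - ¾)² = (-187/4)² = 34969/16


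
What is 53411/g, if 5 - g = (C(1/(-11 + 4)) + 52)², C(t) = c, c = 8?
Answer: -53411/3595 ≈ -14.857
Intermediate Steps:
C(t) = 8
g = -3595 (g = 5 - (8 + 52)² = 5 - 1*60² = 5 - 1*3600 = 5 - 3600 = -3595)
53411/g = 53411/(-3595) = 53411*(-1/3595) = -53411/3595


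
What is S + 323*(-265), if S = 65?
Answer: -85530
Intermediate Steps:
S + 323*(-265) = 65 + 323*(-265) = 65 - 85595 = -85530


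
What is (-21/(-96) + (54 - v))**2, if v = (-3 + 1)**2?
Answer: 2582449/1024 ≈ 2521.9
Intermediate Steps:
v = 4 (v = (-2)**2 = 4)
(-21/(-96) + (54 - v))**2 = (-21/(-96) + (54 - 1*4))**2 = (-21*(-1/96) + (54 - 4))**2 = (7/32 + 50)**2 = (1607/32)**2 = 2582449/1024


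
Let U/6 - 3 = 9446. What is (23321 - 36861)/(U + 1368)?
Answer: -6770/29031 ≈ -0.23320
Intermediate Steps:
U = 56694 (U = 18 + 6*9446 = 18 + 56676 = 56694)
(23321 - 36861)/(U + 1368) = (23321 - 36861)/(56694 + 1368) = -13540/58062 = -13540*1/58062 = -6770/29031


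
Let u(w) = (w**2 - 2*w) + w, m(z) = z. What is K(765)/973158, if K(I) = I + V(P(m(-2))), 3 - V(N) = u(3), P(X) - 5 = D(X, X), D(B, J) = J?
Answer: 127/162193 ≈ 0.00078302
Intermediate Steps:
P(X) = 5 + X
u(w) = w**2 - w
V(N) = -3 (V(N) = 3 - 3*(-1 + 3) = 3 - 3*2 = 3 - 1*6 = 3 - 6 = -3)
K(I) = -3 + I (K(I) = I - 3 = -3 + I)
K(765)/973158 = (-3 + 765)/973158 = 762*(1/973158) = 127/162193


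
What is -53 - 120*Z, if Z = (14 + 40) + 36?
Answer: -10853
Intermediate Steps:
Z = 90 (Z = 54 + 36 = 90)
-53 - 120*Z = -53 - 120*90 = -53 - 10800 = -10853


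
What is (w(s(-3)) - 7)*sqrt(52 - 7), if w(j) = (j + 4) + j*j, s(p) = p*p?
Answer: 261*sqrt(5) ≈ 583.61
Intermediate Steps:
s(p) = p**2
w(j) = 4 + j + j**2 (w(j) = (4 + j) + j**2 = 4 + j + j**2)
(w(s(-3)) - 7)*sqrt(52 - 7) = ((4 + (-3)**2 + ((-3)**2)**2) - 7)*sqrt(52 - 7) = ((4 + 9 + 9**2) - 7)*sqrt(45) = ((4 + 9 + 81) - 7)*(3*sqrt(5)) = (94 - 7)*(3*sqrt(5)) = 87*(3*sqrt(5)) = 261*sqrt(5)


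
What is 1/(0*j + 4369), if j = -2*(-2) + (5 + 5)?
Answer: 1/4369 ≈ 0.00022889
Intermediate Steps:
j = 14 (j = 4 + 10 = 14)
1/(0*j + 4369) = 1/(0*14 + 4369) = 1/(0 + 4369) = 1/4369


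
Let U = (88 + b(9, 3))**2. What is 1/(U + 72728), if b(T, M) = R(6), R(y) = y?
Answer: 1/81564 ≈ 1.2260e-5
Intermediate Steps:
b(T, M) = 6
U = 8836 (U = (88 + 6)**2 = 94**2 = 8836)
1/(U + 72728) = 1/(8836 + 72728) = 1/81564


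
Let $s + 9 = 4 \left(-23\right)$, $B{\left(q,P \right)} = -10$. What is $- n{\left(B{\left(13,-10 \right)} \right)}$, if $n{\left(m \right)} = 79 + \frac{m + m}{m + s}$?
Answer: $- \frac{8789}{111} \approx -79.18$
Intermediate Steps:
$s = -101$ ($s = -9 + 4 \left(-23\right) = -9 - 92 = -101$)
$n{\left(m \right)} = 79 + \frac{2 m}{-101 + m}$ ($n{\left(m \right)} = 79 + \frac{m + m}{m - 101} = 79 + \frac{2 m}{-101 + m}$)
$- n{\left(B{\left(13,-10 \right)} \right)} = - \frac{-7979 + 81 \left(-10\right)}{-101 - 10} = - \frac{-7979 - 810}{-111} = - \frac{\left(-1\right) \left(-8789\right)}{111} = \left(-1\right) \frac{8789}{111} = - \frac{8789}{111}$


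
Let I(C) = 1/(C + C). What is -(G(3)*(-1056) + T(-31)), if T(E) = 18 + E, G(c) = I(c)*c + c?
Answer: 3709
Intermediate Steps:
I(C) = 1/(2*C)
G(c) = ½ + c (G(c) = (1/(2*c))*c + c = ½ + c)
-(G(3)*(-1056) + T(-31)) = -((½ + 3)*(-1056) + (18 - 31)) = -((7/2)*(-1056) - 13) = -(-3696 - 13) = -1*(-3709) = 3709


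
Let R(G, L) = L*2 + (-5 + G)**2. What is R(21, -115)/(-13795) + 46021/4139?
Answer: 634752081/57097505 ≈ 11.117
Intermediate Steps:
R(G, L) = (-5 + G)**2 + 2*L (R(G, L) = 2*L + (-5 + G)**2 = (-5 + G)**2 + 2*L)
R(21, -115)/(-13795) + 46021/4139 = ((-5 + 21)**2 + 2*(-115))/(-13795) + 46021/4139 = (16**2 - 230)*(-1/13795) + 46021*(1/4139) = (256 - 230)*(-1/13795) + 46021/4139 = 26*(-1/13795) + 46021/4139 = -26/13795 + 46021/4139 = 634752081/57097505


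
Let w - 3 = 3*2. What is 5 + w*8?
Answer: 77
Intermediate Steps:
w = 9 (w = 3 + 3*2 = 3 + 6 = 9)
5 + w*8 = 5 + 9*8 = 5 + 72 = 77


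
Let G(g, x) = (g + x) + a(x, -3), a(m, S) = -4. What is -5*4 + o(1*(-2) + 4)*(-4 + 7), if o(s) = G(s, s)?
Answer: -20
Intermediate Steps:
G(g, x) = -4 + g + x (G(g, x) = (g + x) - 4 = -4 + g + x)
o(s) = -4 + 2*s (o(s) = -4 + s + s = -4 + 2*s)
-5*4 + o(1*(-2) + 4)*(-4 + 7) = -5*4 + (-4 + 2*(1*(-2) + 4))*(-4 + 7) = -20 + (-4 + 2*(-2 + 4))*3 = -20 + (-4 + 2*2)*3 = -20 + (-4 + 4)*3 = -20 + 0*3 = -20 + 0 = -20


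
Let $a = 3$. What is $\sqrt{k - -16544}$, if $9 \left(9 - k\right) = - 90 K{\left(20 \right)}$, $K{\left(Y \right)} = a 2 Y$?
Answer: $\sqrt{17753} \approx 133.24$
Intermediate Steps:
$K{\left(Y \right)} = 6 Y$ ($K{\left(Y \right)} = 3 \cdot 2 Y = 6 Y$)
$k = 1209$ ($k = 9 - \frac{\left(-90\right) 6 \cdot 20}{9} = 9 - \frac{\left(-90\right) 120}{9} = 9 - -1200 = 9 + 1200 = 1209$)
$\sqrt{k - -16544} = \sqrt{1209 - -16544} = \sqrt{1209 + 16544} = \sqrt{17753}$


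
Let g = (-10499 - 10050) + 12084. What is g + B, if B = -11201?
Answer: -19666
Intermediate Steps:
g = -8465 (g = -20549 + 12084 = -8465)
g + B = -8465 - 11201 = -19666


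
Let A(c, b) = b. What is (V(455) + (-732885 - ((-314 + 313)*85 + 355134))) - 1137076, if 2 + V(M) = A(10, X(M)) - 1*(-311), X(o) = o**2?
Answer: -2017676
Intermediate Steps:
V(M) = 309 + M**2 (V(M) = -2 + (M**2 - 1*(-311)) = -2 + (M**2 + 311) = -2 + (311 + M**2) = 309 + M**2)
(V(455) + (-732885 - ((-314 + 313)*85 + 355134))) - 1137076 = ((309 + 455**2) + (-732885 - ((-314 + 313)*85 + 355134))) - 1137076 = ((309 + 207025) + (-732885 - (-1*85 + 355134))) - 1137076 = (207334 + (-732885 - (-85 + 355134))) - 1137076 = (207334 + (-732885 - 1*355049)) - 1137076 = (207334 + (-732885 - 355049)) - 1137076 = (207334 - 1087934) - 1137076 = -880600 - 1137076 = -2017676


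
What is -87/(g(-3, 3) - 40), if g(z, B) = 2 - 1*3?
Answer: 87/41 ≈ 2.1220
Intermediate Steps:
g(z, B) = -1 (g(z, B) = 2 - 3 = -1)
-87/(g(-3, 3) - 40) = -87/(-1 - 40) = -87/(-41) = -1/41*(-87) = 87/41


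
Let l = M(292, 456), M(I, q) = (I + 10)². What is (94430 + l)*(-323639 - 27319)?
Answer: -65149737372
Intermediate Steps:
M(I, q) = (10 + I)²
l = 91204 (l = (10 + 292)² = 302² = 91204)
(94430 + l)*(-323639 - 27319) = (94430 + 91204)*(-323639 - 27319) = 185634*(-350958) = -65149737372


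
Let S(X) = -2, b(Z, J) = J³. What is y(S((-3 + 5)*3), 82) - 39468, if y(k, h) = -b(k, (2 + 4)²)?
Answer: -86124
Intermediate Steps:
y(k, h) = -46656 (y(k, h) = -((2 + 4)²)³ = -(6²)³ = -1*36³ = -1*46656 = -46656)
y(S((-3 + 5)*3), 82) - 39468 = -46656 - 39468 = -86124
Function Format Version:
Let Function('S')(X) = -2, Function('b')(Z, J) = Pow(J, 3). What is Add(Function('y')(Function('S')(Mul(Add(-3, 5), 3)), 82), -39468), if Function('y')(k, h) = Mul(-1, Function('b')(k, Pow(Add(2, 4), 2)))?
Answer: -86124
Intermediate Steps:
Function('y')(k, h) = -46656 (Function('y')(k, h) = Mul(-1, Pow(Pow(Add(2, 4), 2), 3)) = Mul(-1, Pow(Pow(6, 2), 3)) = Mul(-1, Pow(36, 3)) = Mul(-1, 46656) = -46656)
Add(Function('y')(Function('S')(Mul(Add(-3, 5), 3)), 82), -39468) = Add(-46656, -39468) = -86124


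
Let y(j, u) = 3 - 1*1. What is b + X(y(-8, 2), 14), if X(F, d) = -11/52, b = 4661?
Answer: 242361/52 ≈ 4660.8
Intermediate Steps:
y(j, u) = 2 (y(j, u) = 3 - 1 = 2)
X(F, d) = -11/52 (X(F, d) = -11*1/52 = -11/52)
b + X(y(-8, 2), 14) = 4661 - 11/52 = 242361/52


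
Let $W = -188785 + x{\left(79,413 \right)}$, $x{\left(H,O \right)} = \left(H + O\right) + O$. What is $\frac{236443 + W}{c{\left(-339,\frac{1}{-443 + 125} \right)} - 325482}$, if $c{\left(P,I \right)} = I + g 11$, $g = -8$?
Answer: $- \frac{15443034}{103531261} \approx -0.14916$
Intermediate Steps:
$x{\left(H,O \right)} = H + 2 O$
$c{\left(P,I \right)} = -88 + I$ ($c{\left(P,I \right)} = I - 88 = -88 + I$)
$W = -187880$ ($W = -188785 + \left(79 + 2 \cdot 413\right) = -188785 + \left(79 + 826\right) = -188785 + 905 = -187880$)
$\frac{236443 + W}{c{\left(-339,\frac{1}{-443 + 125} \right)} - 325482} = \frac{236443 - 187880}{\left(-88 + \frac{1}{-443 + 125}\right) - 325482} = \frac{48563}{\left(-88 + \frac{1}{-318}\right) - 325482} = \frac{48563}{\left(-88 - \frac{1}{318}\right) - 325482} = \frac{48563}{- \frac{27985}{318} - 325482} = \frac{48563}{- \frac{103531261}{318}} = 48563 \left(- \frac{318}{103531261}\right) = - \frac{15443034}{103531261}$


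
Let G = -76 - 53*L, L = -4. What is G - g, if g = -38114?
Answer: 38250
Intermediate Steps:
G = 136 (G = -76 - 53*(-4) = -76 + 212 = 136)
G - g = 136 - 1*(-38114) = 136 + 38114 = 38250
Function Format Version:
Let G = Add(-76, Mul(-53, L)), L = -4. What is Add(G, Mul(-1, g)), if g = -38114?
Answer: 38250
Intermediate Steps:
G = 136 (G = Add(-76, Mul(-53, -4)) = Add(-76, 212) = 136)
Add(G, Mul(-1, g)) = Add(136, Mul(-1, -38114)) = Add(136, 38114) = 38250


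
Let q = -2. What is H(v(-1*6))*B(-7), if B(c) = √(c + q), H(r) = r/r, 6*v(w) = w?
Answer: 3*I ≈ 3.0*I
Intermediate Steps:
v(w) = w/6
H(r) = 1
B(c) = √(-2 + c) (B(c) = √(c - 2) = √(-2 + c))
H(v(-1*6))*B(-7) = 1*√(-2 - 7) = 1*√(-9) = 1*(3*I) = 3*I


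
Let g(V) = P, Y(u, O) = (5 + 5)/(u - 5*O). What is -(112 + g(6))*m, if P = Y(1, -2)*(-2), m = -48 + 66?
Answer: -21816/11 ≈ -1983.3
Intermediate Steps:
Y(u, O) = 10/(u - 5*O)
m = 18
P = -20/11 (P = (10/(1 - 5*(-2)))*(-2) = (10/(1 + 10))*(-2) = (10/11)*(-2) = -20/11 ≈ -1.8182)
g(V) = -20/11
-(112 + g(6))*m = -(112 - 20/11)*18 = -1212*18/11 = -1*21816/11 = -21816/11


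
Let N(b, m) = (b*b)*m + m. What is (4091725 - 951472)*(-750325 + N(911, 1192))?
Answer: 3104192529584847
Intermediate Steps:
N(b, m) = m + m*b² (N(b, m) = b²*m + m = m*b² + m = m + m*b²)
(4091725 - 951472)*(-750325 + N(911, 1192)) = (4091725 - 951472)*(-750325 + 1192*(1 + 911²)) = 3140253*(-750325 + 1192*(1 + 829921)) = 3140253*(-750325 + 1192*829922) = 3140253*(-750325 + 989267024) = 3140253*988516699 = 3104192529584847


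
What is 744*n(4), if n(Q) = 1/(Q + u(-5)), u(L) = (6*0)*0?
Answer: 186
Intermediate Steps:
u(L) = 0 (u(L) = 0*0 = 0)
n(Q) = 1/Q (n(Q) = 1/(Q + 0) = 1/Q)
744*n(4) = 744/4 = 744*(¼) = 186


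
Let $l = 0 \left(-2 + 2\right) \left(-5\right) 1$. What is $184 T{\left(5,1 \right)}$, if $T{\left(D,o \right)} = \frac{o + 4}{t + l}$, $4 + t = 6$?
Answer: $460$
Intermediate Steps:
$t = 2$ ($t = -4 + 6 = 2$)
$l = 0$ ($l = 0 \cdot 0 \left(-5\right) 1 = 0 \cdot 0 \cdot 1 = 0 \cdot 1 = 0$)
$T{\left(D,o \right)} = 2 + \frac{o}{2}$ ($T{\left(D,o \right)} = \frac{o + 4}{2 + 0} = \frac{4 + o}{2} = \left(4 + o\right) \frac{1}{2} = 2 + \frac{o}{2}$)
$184 T{\left(5,1 \right)} = 184 \left(2 + \frac{1}{2} \cdot 1\right) = 184 \left(2 + \frac{1}{2}\right) = 184 \cdot \frac{5}{2} = 460$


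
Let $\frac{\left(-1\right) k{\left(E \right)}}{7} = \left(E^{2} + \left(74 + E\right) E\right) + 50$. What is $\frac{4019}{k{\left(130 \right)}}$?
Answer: $- \frac{4019}{304290} \approx -0.013208$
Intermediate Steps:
$k{\left(E \right)} = -350 - 7 E^{2} - 7 E \left(74 + E\right)$ ($k{\left(E \right)} = - 7 \left(\left(E^{2} + \left(74 + E\right) E\right) + 50\right) = - 7 \left(\left(E^{2} + E \left(74 + E\right)\right) + 50\right) = - 7 \left(50 + E^{2} + E \left(74 + E\right)\right) = -350 - 7 E^{2} - 7 E \left(74 + E\right)$)
$\frac{4019}{k{\left(130 \right)}} = \frac{4019}{-350 - 67340 - 14 \cdot 130^{2}} = \frac{4019}{-350 - 67340 - 236600} = \frac{4019}{-304290} = 4019 \left(- \frac{1}{304290}\right) = - \frac{4019}{304290}$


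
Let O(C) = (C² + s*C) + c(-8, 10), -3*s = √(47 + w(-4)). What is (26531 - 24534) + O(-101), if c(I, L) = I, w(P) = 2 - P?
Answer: 12190 + 101*√53/3 ≈ 12435.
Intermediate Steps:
s = -√53/3 (s = -√(47 + (2 - 1*(-4)))/3 = -√(47 + (2 + 4))/3 = -√(47 + 6)/3 = -√53/3 ≈ -2.4267)
O(C) = -8 + C² - C*√53/3 (O(C) = (C² + (-√53/3)*C) - 8 = (C² - C*√53/3) - 8 = -8 + C² - C*√53/3)
(26531 - 24534) + O(-101) = (26531 - 24534) + (-8 + (-101)² - ⅓*(-101)*√53) = 1997 + (-8 + 10201 + 101*√53/3) = 1997 + (10193 + 101*√53/3) = 12190 + 101*√53/3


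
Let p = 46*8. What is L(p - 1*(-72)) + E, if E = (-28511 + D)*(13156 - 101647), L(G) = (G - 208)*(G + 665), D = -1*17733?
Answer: 4092434164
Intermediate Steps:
p = 368
D = -17733
L(G) = (-208 + G)*(665 + G)
E = 4092177804 (E = (-28511 - 17733)*(13156 - 101647) = -46244*(-88491) = 4092177804)
L(p - 1*(-72)) + E = (-138320 + (368 - 1*(-72))**2 + 457*(368 - 1*(-72))) + 4092177804 = (-138320 + (368 + 72)**2 + 457*(368 + 72)) + 4092177804 = (-138320 + 440**2 + 457*440) + 4092177804 = (-138320 + 193600 + 201080) + 4092177804 = 256360 + 4092177804 = 4092434164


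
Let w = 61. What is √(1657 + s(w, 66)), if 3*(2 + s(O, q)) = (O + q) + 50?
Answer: √1714 ≈ 41.401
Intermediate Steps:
s(O, q) = 44/3 + O/3 + q/3 (s(O, q) = -2 + ((O + q) + 50)/3 = -2 + (50 + O + q)/3 = -2 + (50/3 + O/3 + q/3) = 44/3 + O/3 + q/3)
√(1657 + s(w, 66)) = √(1657 + (44/3 + (⅓)*61 + (⅓)*66)) = √(1657 + (44/3 + 61/3 + 22)) = √(1657 + 57) = √1714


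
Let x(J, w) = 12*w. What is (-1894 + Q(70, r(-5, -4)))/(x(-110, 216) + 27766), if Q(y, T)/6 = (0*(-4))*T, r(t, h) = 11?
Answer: -947/15179 ≈ -0.062389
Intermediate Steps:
Q(y, T) = 0 (Q(y, T) = 6*((0*(-4))*T) = 6*(0*T) = 6*0 = 0)
(-1894 + Q(70, r(-5, -4)))/(x(-110, 216) + 27766) = (-1894 + 0)/(12*216 + 27766) = -1894/(2592 + 27766) = -1894/30358 = -1894*1/30358 = -947/15179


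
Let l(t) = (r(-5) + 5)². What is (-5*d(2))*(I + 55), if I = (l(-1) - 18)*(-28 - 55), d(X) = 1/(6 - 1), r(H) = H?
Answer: -1549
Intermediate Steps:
d(X) = ⅕ (d(X) = 1/5 = ⅕)
l(t) = 0 (l(t) = (-5 + 5)² = 0² = 0)
I = 1494 (I = (0 - 18)*(-28 - 55) = -18*(-83) = 1494)
(-5*d(2))*(I + 55) = (-5*⅕)*(1494 + 55) = -1*1549 = -1549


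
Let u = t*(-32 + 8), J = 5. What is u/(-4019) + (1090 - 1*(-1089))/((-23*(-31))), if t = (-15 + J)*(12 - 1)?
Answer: 6875081/2865547 ≈ 2.3992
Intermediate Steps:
t = -110 (t = (-15 + 5)*(12 - 1) = -10*11 = -110)
u = 2640 (u = -110*(-32 + 8) = -110*(-24) = 2640)
u/(-4019) + (1090 - 1*(-1089))/((-23*(-31))) = 2640/(-4019) + (1090 - 1*(-1089))/((-23*(-31))) = 2640*(-1/4019) + (1090 + 1089)/713 = -2640/4019 + 2179*(1/713) = -2640/4019 + 2179/713 = 6875081/2865547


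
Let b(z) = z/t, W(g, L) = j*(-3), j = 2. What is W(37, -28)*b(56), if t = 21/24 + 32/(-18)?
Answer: 24192/65 ≈ 372.18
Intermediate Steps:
W(g, L) = -6 (W(g, L) = 2*(-3) = -6)
t = -65/72 (t = 21*(1/24) + 32*(-1/18) = 7/8 - 16/9 = -65/72 ≈ -0.90278)
b(z) = -72*z/65 (b(z) = z/(-65/72) = z*(-72/65) = -72*z/65)
W(37, -28)*b(56) = -(-432)*56/65 = -6*(-4032/65) = 24192/65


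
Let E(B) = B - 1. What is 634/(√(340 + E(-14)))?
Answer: 634*√13/65 ≈ 35.168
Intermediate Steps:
E(B) = -1 + B
634/(√(340 + E(-14))) = 634/(√(340 + (-1 - 14))) = 634/(√(340 - 15)) = 634/(√325) = 634/((5*√13)) = 634*(√13/65) = 634*√13/65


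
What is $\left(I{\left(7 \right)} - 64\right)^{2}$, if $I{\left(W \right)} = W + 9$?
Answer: $2304$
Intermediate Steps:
$I{\left(W \right)} = 9 + W$
$\left(I{\left(7 \right)} - 64\right)^{2} = \left(\left(9 + 7\right) - 64\right)^{2} = \left(16 - 64\right)^{2} = \left(-48\right)^{2} = 2304$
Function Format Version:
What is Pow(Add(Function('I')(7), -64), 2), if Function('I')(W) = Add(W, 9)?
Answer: 2304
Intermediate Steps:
Function('I')(W) = Add(9, W)
Pow(Add(Function('I')(7), -64), 2) = Pow(Add(Add(9, 7), -64), 2) = Pow(Add(16, -64), 2) = Pow(-48, 2) = 2304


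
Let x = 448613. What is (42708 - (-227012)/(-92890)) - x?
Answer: -18852371231/46445 ≈ -4.0591e+5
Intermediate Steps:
(42708 - (-227012)/(-92890)) - x = (42708 - (-227012)/(-92890)) - 1*448613 = (42708 - (-227012)*(-1)/92890) - 448613 = (42708 - 1*113506/46445) - 448613 = (42708 - 113506/46445) - 448613 = 1983459554/46445 - 448613 = -18852371231/46445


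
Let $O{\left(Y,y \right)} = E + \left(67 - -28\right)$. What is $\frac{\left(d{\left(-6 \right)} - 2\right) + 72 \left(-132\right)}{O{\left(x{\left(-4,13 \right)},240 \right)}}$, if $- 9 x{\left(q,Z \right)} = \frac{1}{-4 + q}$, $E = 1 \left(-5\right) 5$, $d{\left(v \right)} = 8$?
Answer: $- \frac{4749}{35} \approx -135.69$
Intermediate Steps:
$E = -25$ ($E = \left(-5\right) 5 = -25$)
$x{\left(q,Z \right)} = - \frac{1}{9 \left(-4 + q\right)}$
$O{\left(Y,y \right)} = 70$ ($O{\left(Y,y \right)} = -25 + \left(67 - -28\right) = -25 + \left(67 + 28\right) = -25 + 95 = 70$)
$\frac{\left(d{\left(-6 \right)} - 2\right) + 72 \left(-132\right)}{O{\left(x{\left(-4,13 \right)},240 \right)}} = \frac{\left(8 - 2\right) + 72 \left(-132\right)}{70} = \left(\left(8 - 2\right) - 9504\right) \frac{1}{70} = \left(6 - 9504\right) \frac{1}{70} = \left(-9498\right) \frac{1}{70} = - \frac{4749}{35}$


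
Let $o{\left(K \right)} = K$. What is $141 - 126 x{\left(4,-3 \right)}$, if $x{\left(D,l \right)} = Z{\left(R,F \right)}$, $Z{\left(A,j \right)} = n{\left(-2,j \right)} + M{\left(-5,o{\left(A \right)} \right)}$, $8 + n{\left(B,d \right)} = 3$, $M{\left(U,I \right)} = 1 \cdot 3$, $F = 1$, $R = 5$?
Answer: $393$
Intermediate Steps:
$M{\left(U,I \right)} = 3$
$n{\left(B,d \right)} = -5$ ($n{\left(B,d \right)} = -8 + 3 = -5$)
$Z{\left(A,j \right)} = -2$ ($Z{\left(A,j \right)} = -5 + 3 = -2$)
$x{\left(D,l \right)} = -2$
$141 - 126 x{\left(4,-3 \right)} = 141 - -252 = 141 + 252 = 393$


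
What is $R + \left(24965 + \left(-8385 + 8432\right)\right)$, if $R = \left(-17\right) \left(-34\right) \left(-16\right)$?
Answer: $15764$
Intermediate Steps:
$R = -9248$ ($R = 578 \left(-16\right) = -9248$)
$R + \left(24965 + \left(-8385 + 8432\right)\right) = -9248 + \left(24965 + \left(-8385 + 8432\right)\right) = -9248 + \left(24965 + 47\right) = -9248 + 25012 = 15764$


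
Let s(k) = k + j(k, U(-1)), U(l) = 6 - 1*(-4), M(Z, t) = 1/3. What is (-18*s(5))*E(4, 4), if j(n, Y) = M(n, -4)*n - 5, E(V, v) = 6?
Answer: -180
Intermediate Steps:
M(Z, t) = ⅓
U(l) = 10 (U(l) = 6 + 4 = 10)
j(n, Y) = -5 + n/3 (j(n, Y) = n/3 - 5 = -5 + n/3)
s(k) = -5 + 4*k/3 (s(k) = k + (-5 + k/3) = -5 + 4*k/3)
(-18*s(5))*E(4, 4) = -18*(-5 + (4/3)*5)*6 = -18*(-5 + 20/3)*6 = -18*5/3*6 = -30*6 = -180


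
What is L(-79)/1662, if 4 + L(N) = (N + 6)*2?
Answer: -25/277 ≈ -0.090253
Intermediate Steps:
L(N) = 8 + 2*N (L(N) = -4 + (N + 6)*2 = -4 + (6 + N)*2 = -4 + (12 + 2*N) = 8 + 2*N)
L(-79)/1662 = (8 + 2*(-79))/1662 = (8 - 158)*(1/1662) = -150*1/1662 = -25/277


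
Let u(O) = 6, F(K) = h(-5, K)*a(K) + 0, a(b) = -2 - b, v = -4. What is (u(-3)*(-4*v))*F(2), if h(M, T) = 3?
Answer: -1152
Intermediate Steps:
F(K) = -6 - 3*K (F(K) = 3*(-2 - K) + 0 = (-6 - 3*K) + 0 = -6 - 3*K)
(u(-3)*(-4*v))*F(2) = (6*(-4*(-4)))*(-6 - 3*2) = (6*16)*(-6 - 6) = 96*(-12) = -1152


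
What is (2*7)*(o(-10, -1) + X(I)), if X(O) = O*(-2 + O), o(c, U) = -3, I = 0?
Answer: -42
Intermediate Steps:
(2*7)*(o(-10, -1) + X(I)) = (2*7)*(-3 + 0*(-2 + 0)) = 14*(-3 + 0*(-2)) = 14*(-3 + 0) = 14*(-3) = -42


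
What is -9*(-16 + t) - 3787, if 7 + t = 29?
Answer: -3841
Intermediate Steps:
t = 22 (t = -7 + 29 = 22)
-9*(-16 + t) - 3787 = -9*(-16 + 22) - 3787 = -9*6 - 3787 = -54 - 3787 = -3841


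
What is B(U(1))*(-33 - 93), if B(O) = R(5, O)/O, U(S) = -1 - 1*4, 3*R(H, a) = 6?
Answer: 252/5 ≈ 50.400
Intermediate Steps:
R(H, a) = 2 (R(H, a) = (⅓)*6 = 2)
U(S) = -5 (U(S) = -1 - 4 = -5)
B(O) = 2/O
B(U(1))*(-33 - 93) = (2/(-5))*(-33 - 93) = (2*(-⅕))*(-126) = -⅖*(-126) = 252/5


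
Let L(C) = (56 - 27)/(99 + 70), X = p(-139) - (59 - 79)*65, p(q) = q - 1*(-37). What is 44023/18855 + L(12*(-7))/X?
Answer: 8913531421/3817421010 ≈ 2.3350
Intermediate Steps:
p(q) = 37 + q (p(q) = q + 37 = 37 + q)
X = 1198 (X = (37 - 139) - (59 - 79)*65 = -102 - (-20)*65 = -102 - 1*(-1300) = -102 + 1300 = 1198)
L(C) = 29/169
44023/18855 + L(12*(-7))/X = 44023/18855 + (29/169)/1198 = 44023*(1/18855) + (29/169)*(1/1198) = 44023/18855 + 29/202462 = 8913531421/3817421010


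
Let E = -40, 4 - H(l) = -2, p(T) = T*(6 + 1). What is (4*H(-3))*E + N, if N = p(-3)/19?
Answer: -18261/19 ≈ -961.11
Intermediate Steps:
p(T) = 7*T (p(T) = T*7 = 7*T)
H(l) = 6 (H(l) = 4 - 1*(-2) = 4 + 2 = 6)
N = -21/19 (N = (7*(-3))/19 = -21*1/19 = -21/19 ≈ -1.1053)
(4*H(-3))*E + N = (4*6)*(-40) - 21/19 = 24*(-40) - 21/19 = -960 - 21/19 = -18261/19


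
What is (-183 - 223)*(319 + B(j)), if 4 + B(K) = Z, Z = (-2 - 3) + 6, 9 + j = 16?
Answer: -128296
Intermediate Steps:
j = 7 (j = -9 + 16 = 7)
Z = 1 (Z = -5 + 6 = 1)
B(K) = -3 (B(K) = -4 + 1 = -3)
(-183 - 223)*(319 + B(j)) = (-183 - 223)*(319 - 3) = -406*316 = -128296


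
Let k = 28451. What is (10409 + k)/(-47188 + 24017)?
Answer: -1340/799 ≈ -1.6771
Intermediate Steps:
(10409 + k)/(-47188 + 24017) = (10409 + 28451)/(-47188 + 24017) = 38860/(-23171) = 38860*(-1/23171) = -1340/799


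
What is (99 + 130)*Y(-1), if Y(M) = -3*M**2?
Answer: -687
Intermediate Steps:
(99 + 130)*Y(-1) = (99 + 130)*(-3*(-1)**2) = 229*(-3*1) = 229*(-3) = -687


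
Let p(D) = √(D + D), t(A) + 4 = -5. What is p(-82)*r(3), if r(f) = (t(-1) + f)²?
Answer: 72*I*√41 ≈ 461.02*I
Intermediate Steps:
t(A) = -9 (t(A) = -4 - 5 = -9)
p(D) = √2*√D (p(D) = √(2*D) = √2*√D)
r(f) = (-9 + f)²
p(-82)*r(3) = (√2*√(-82))*(-9 + 3)² = (√2*(I*√82))*(-6)² = (2*I*√41)*36 = 72*I*√41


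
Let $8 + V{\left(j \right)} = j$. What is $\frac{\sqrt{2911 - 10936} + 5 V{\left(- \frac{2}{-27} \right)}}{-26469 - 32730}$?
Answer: $\frac{1070}{1598373} - \frac{5 i \sqrt{321}}{59199} \approx 0.00066943 - 0.0015132 i$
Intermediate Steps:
$V{\left(j \right)} = -8 + j$
$\frac{\sqrt{2911 - 10936} + 5 V{\left(- \frac{2}{-27} \right)}}{-26469 - 32730} = \frac{\sqrt{2911 - 10936} + 5 \left(-8 - \frac{2}{-27}\right)}{-26469 - 32730} = \frac{\sqrt{-8025} + 5 \left(-8 - - \frac{2}{27}\right)}{-59199} = \left(5 i \sqrt{321} + 5 \left(-8 + \frac{2}{27}\right)\right) \left(- \frac{1}{59199}\right) = \left(5 i \sqrt{321} + 5 \left(- \frac{214}{27}\right)\right) \left(- \frac{1}{59199}\right) = \left(5 i \sqrt{321} - \frac{1070}{27}\right) \left(- \frac{1}{59199}\right) = \left(- \frac{1070}{27} + 5 i \sqrt{321}\right) \left(- \frac{1}{59199}\right) = \frac{1070}{1598373} - \frac{5 i \sqrt{321}}{59199}$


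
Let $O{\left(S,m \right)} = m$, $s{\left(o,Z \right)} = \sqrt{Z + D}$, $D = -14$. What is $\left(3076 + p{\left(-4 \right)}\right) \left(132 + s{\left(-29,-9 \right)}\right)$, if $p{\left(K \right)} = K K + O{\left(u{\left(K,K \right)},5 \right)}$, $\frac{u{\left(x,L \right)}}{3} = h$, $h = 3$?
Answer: $408804 + 3097 i \sqrt{23} \approx 4.088 \cdot 10^{5} + 14853.0 i$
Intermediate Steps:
$u{\left(x,L \right)} = 9$ ($u{\left(x,L \right)} = 3 \cdot 3 = 9$)
$s{\left(o,Z \right)} = \sqrt{-14 + Z}$ ($s{\left(o,Z \right)} = \sqrt{Z - 14} = \sqrt{-14 + Z}$)
$p{\left(K \right)} = 5 + K^{2}$ ($p{\left(K \right)} = K K + 5 = K^{2} + 5 = 5 + K^{2}$)
$\left(3076 + p{\left(-4 \right)}\right) \left(132 + s{\left(-29,-9 \right)}\right) = \left(3076 + \left(5 + \left(-4\right)^{2}\right)\right) \left(132 + \sqrt{-14 - 9}\right) = \left(3076 + \left(5 + 16\right)\right) \left(132 + \sqrt{-23}\right) = \left(3076 + 21\right) \left(132 + i \sqrt{23}\right) = 3097 \left(132 + i \sqrt{23}\right) = 408804 + 3097 i \sqrt{23}$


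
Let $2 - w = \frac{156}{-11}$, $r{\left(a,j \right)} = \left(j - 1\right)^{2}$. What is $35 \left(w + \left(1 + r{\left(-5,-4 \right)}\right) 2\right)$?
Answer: $\frac{26250}{11} \approx 2386.4$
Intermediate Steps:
$r{\left(a,j \right)} = \left(-1 + j\right)^{2}$
$w = \frac{178}{11}$ ($w = 2 - \frac{156}{-11} = 2 - 156 \left(- \frac{1}{11}\right) = 2 - - \frac{156}{11} = 2 + \frac{156}{11} = \frac{178}{11} \approx 16.182$)
$35 \left(w + \left(1 + r{\left(-5,-4 \right)}\right) 2\right) = 35 \left(\frac{178}{11} + \left(1 + \left(-1 - 4\right)^{2}\right) 2\right) = 35 \left(\frac{178}{11} + \left(1 + \left(-5\right)^{2}\right) 2\right) = 35 \left(\frac{178}{11} + \left(1 + 25\right) 2\right) = 35 \left(\frac{178}{11} + 26 \cdot 2\right) = 35 \left(\frac{178}{11} + 52\right) = 35 \cdot \frac{750}{11} = \frac{26250}{11}$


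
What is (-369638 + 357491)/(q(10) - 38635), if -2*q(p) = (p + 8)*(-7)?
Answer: 12147/38572 ≈ 0.31492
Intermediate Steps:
q(p) = 28 + 7*p/2 (q(p) = -(p + 8)*(-7)/2 = -(8 + p)*(-7)/2 = -(-56 - 7*p)/2 = 28 + 7*p/2)
(-369638 + 357491)/(q(10) - 38635) = (-369638 + 357491)/((28 + (7/2)*10) - 38635) = -12147/((28 + 35) - 38635) = -12147/(63 - 38635) = -12147/(-38572) = -12147*(-1/38572) = 12147/38572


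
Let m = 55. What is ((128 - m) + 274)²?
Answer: 120409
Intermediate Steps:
((128 - m) + 274)² = ((128 - 1*55) + 274)² = ((128 - 55) + 274)² = (73 + 274)² = 347² = 120409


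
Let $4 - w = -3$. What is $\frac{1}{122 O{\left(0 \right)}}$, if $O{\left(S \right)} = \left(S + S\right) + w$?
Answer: $\frac{1}{854} \approx 0.001171$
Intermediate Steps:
$w = 7$ ($w = 4 - -3 = 4 + 3 = 7$)
$O{\left(S \right)} = 7 + 2 S$ ($O{\left(S \right)} = \left(S + S\right) + 7 = 2 S + 7 = 7 + 2 S$)
$\frac{1}{122 O{\left(0 \right)}} = \frac{1}{122 \left(7 + 2 \cdot 0\right)} = \frac{1}{122 \left(7 + 0\right)} = \frac{1}{122 \cdot 7} = \frac{1}{854}$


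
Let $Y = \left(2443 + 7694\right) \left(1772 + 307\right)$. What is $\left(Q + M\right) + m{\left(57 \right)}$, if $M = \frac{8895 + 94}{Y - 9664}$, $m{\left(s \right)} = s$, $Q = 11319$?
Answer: $\frac{239637257773}{21065159} \approx 11376.0$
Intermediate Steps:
$Y = 21074823$ ($Y = 10137 \cdot 2079 = 21074823$)
$M = \frac{8989}{21065159}$ ($M = \frac{8895 + 94}{21074823 - 9664} = \frac{8989}{21065159} \approx 0.00042672$)
$\left(Q + M\right) + m{\left(57 \right)} = \left(11319 + \frac{8989}{21065159}\right) + 57 = \frac{238436543710}{21065159} + 57 = \frac{239637257773}{21065159}$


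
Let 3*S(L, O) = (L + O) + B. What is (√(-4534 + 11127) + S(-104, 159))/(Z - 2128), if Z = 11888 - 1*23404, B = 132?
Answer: -187/40932 - √6593/13644 ≈ -0.010520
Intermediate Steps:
Z = -11516 (Z = 11888 - 23404 = -11516)
S(L, O) = 44 + L/3 + O/3 (S(L, O) = ((L + O) + 132)/3 = (132 + L + O)/3 = 44 + L/3 + O/3)
(√(-4534 + 11127) + S(-104, 159))/(Z - 2128) = (√(-4534 + 11127) + (44 + (⅓)*(-104) + (⅓)*159))/(-11516 - 2128) = (√6593 + (44 - 104/3 + 53))/(-13644) = (√6593 + 187/3)*(-1/13644) = (187/3 + √6593)*(-1/13644) = -187/40932 - √6593/13644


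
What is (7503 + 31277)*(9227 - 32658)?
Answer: -908654180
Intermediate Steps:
(7503 + 31277)*(9227 - 32658) = 38780*(-23431) = -908654180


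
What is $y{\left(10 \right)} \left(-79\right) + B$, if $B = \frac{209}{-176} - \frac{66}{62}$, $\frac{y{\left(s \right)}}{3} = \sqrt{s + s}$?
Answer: $- \frac{1117}{496} - 474 \sqrt{5} \approx -1062.1$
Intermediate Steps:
$y{\left(s \right)} = 3 \sqrt{2} \sqrt{s}$ ($y{\left(s \right)} = 3 \sqrt{s + s} = 3 \sqrt{2 s} = 3 \sqrt{2} \sqrt{s}$)
$B = - \frac{1117}{496}$ ($B = 209 \left(- \frac{1}{176}\right) - \frac{33}{31} = - \frac{19}{16} - \frac{33}{31} = - \frac{1117}{496} \approx -2.252$)
$y{\left(10 \right)} \left(-79\right) + B = 3 \sqrt{2} \sqrt{10} \left(-79\right) - \frac{1117}{496} = 6 \sqrt{5} \left(-79\right) - \frac{1117}{496} = - 474 \sqrt{5} - \frac{1117}{496} = - \frac{1117}{496} - 474 \sqrt{5}$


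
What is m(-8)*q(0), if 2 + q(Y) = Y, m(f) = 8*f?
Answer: 128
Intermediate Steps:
q(Y) = -2 + Y
m(-8)*q(0) = (8*(-8))*(-2 + 0) = -64*(-2) = 128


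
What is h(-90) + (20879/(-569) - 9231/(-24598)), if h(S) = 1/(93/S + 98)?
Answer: -1478309763667/40715126158 ≈ -36.309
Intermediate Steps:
h(S) = 1/(98 + 93/S)
h(-90) + (20879/(-569) - 9231/(-24598)) = -90/(93 + 98*(-90)) + (20879/(-569) - 9231/(-24598)) = -90/(93 - 8820) + (20879*(-1/569) - 9231*(-1/24598)) = -90/(-8727) + (-20879/569 + 9231/24598) = -90*(-1/8727) - 508329203/13996262 = 30/2909 - 508329203/13996262 = -1478309763667/40715126158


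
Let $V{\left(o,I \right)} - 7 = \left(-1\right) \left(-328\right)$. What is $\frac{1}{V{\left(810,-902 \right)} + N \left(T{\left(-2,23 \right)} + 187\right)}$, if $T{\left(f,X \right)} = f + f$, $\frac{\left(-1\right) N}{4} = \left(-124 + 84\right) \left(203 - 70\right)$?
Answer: $\frac{1}{3894575} \approx 2.5677 \cdot 10^{-7}$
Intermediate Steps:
$V{\left(o,I \right)} = 335$ ($V{\left(o,I \right)} = 7 - -328 = 7 + 328 = 335$)
$N = 21280$ ($N = - 4 \left(-124 + 84\right) \left(203 - 70\right) = - 4 \left(\left(-40\right) 133\right) = \left(-4\right) \left(-5320\right) = 21280$)
$T{\left(f,X \right)} = 2 f$
$\frac{1}{V{\left(810,-902 \right)} + N \left(T{\left(-2,23 \right)} + 187\right)} = \frac{1}{335 + 21280 \left(2 \left(-2\right) + 187\right)} = \frac{1}{335 + 21280 \left(-4 + 187\right)} = \frac{1}{335 + 21280 \cdot 183} = \frac{1}{335 + 3894240} = \frac{1}{3894575}$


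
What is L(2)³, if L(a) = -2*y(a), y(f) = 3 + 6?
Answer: -5832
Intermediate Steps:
y(f) = 9
L(a) = -18 (L(a) = -2*9 = -18)
L(2)³ = (-18)³ = -5832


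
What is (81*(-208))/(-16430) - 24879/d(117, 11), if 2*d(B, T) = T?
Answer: -408669306/90365 ≈ -4522.4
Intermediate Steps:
d(B, T) = T/2
(81*(-208))/(-16430) - 24879/d(117, 11) = (81*(-208))/(-16430) - 24879/((1/2)*11) = -16848*(-1/16430) - 24879/11/2 = 8424/8215 - 24879*2/11 = 8424/8215 - 49758/11 = -408669306/90365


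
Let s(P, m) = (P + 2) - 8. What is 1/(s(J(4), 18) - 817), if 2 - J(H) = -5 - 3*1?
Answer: -1/813 ≈ -0.0012300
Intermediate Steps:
J(H) = 10 (J(H) = 2 - (-5 - 3*1) = 2 - (-5 - 3) = 2 - 1*(-8) = 2 + 8 = 10)
s(P, m) = -6 + P (s(P, m) = (2 + P) - 8 = -6 + P)
1/(s(J(4), 18) - 817) = 1/((-6 + 10) - 817) = 1/(4 - 817) = 1/(-813) = -1/813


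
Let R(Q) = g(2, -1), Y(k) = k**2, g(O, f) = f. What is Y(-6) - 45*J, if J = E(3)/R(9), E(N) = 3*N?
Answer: 441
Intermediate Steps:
R(Q) = -1
J = -9 (J = (3*3)/(-1) = 9*(-1) = -9)
Y(-6) - 45*J = (-6)**2 - 45*(-9) = 36 + 405 = 441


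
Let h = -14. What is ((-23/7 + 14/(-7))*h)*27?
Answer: 1998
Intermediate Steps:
((-23/7 + 14/(-7))*h)*27 = ((-23/7 + 14/(-7))*(-14))*27 = ((-23*1/7 + 14*(-1/7))*(-14))*27 = ((-23/7 - 2)*(-14))*27 = -37/7*(-14)*27 = 74*27 = 1998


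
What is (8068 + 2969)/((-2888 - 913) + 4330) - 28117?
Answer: -14862856/529 ≈ -28096.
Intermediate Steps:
(8068 + 2969)/((-2888 - 913) + 4330) - 28117 = 11037/(-3801 + 4330) - 28117 = 11037/529 - 28117 = -14862856/529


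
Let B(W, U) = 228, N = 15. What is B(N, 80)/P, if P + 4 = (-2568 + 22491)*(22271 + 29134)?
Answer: 228/1024141811 ≈ 2.2263e-7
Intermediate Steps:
P = 1024141811 (P = -4 + (-2568 + 22491)*(22271 + 29134) = -4 + 19923*51405 = -4 + 1024141815 = 1024141811)
B(N, 80)/P = 228/1024141811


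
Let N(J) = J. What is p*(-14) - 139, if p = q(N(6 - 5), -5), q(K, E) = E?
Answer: -69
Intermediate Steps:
p = -5
p*(-14) - 139 = -5*(-14) - 139 = 70 - 139 = -69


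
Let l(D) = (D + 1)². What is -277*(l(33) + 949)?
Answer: -583085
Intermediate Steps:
l(D) = (1 + D)²
-277*(l(33) + 949) = -277*((1 + 33)² + 949) = -277*(34² + 949) = -277*(1156 + 949) = -277*2105 = -583085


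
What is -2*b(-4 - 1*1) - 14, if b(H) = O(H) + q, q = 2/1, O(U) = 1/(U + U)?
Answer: -89/5 ≈ -17.800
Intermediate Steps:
O(U) = 1/(2*U)
q = 2 (q = 2*1 = 2)
b(H) = 2 + 1/(2*H) (b(H) = 1/(2*H) + 2 = 2 + 1/(2*H))
-2*b(-4 - 1*1) - 14 = -2*(2 + 1/(2*(-4 - 1*1))) - 14 = -2*(2 + 1/(2*(-4 - 1))) - 14 = -2*(2 + (1/2)/(-5)) - 14 = -2*(2 + (1/2)*(-1/5)) - 14 = -2*(2 - 1/10) - 14 = -2*19/10 - 14 = -19/5 - 14 = -89/5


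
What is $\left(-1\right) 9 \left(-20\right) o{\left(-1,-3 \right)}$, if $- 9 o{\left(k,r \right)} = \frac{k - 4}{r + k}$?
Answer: $-25$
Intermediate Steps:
$o{\left(k,r \right)} = - \frac{-4 + k}{9 \left(k + r\right)}$ ($o{\left(k,r \right)} = - \frac{\left(k - 4\right) \frac{1}{r + k}}{9} = - \frac{\left(-4 + k\right) \frac{1}{k + r}}{9} = - \frac{\frac{1}{k + r} \left(-4 + k\right)}{9} = - \frac{-4 + k}{9 \left(k + r\right)}$)
$\left(-1\right) 9 \left(-20\right) o{\left(-1,-3 \right)} = \left(-1\right) 9 \left(-20\right) \frac{4 - -1}{9 \left(-1 - 3\right)} = \left(-9\right) \left(-20\right) \frac{4 + 1}{9 \left(-4\right)} = 180 \cdot \frac{1}{9} \left(- \frac{1}{4}\right) 5 = 180 \left(- \frac{5}{36}\right) = -25$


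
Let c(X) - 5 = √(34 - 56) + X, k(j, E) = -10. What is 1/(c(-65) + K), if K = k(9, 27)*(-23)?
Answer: 85/14461 - I*√22/28922 ≈ 0.0058779 - 0.00016217*I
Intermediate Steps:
c(X) = 5 + X + I*√22 (c(X) = 5 + (√(34 - 56) + X) = 5 + (√(-22) + X) = 5 + (I*√22 + X) = 5 + (X + I*√22) = 5 + X + I*√22)
K = 230 (K = -10*(-23) = 230)
1/(c(-65) + K) = 1/((5 - 65 + I*√22) + 230) = 1/((-60 + I*√22) + 230) = 1/(170 + I*√22)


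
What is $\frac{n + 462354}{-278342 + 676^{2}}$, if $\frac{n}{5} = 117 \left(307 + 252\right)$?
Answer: $\frac{789369}{178634} \approx 4.4189$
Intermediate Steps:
$n = 327015$ ($n = 5 \cdot 117 \left(307 + 252\right) = 5 \cdot 117 \cdot 559 = 5 \cdot 65403 = 327015$)
$\frac{n + 462354}{-278342 + 676^{2}} = \frac{327015 + 462354}{-278342 + 676^{2}} = \frac{789369}{-278342 + 456976} = \frac{789369}{178634}$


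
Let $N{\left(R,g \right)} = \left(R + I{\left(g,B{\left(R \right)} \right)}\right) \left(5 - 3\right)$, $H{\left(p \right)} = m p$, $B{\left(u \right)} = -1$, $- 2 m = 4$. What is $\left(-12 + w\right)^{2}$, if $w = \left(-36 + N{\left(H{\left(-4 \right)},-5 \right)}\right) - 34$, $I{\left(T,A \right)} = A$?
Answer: $4624$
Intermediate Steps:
$m = -2$ ($m = \left(- \frac{1}{2}\right) 4 = -2$)
$H{\left(p \right)} = - 2 p$
$N{\left(R,g \right)} = -2 + 2 R$ ($N{\left(R,g \right)} = \left(R - 1\right) \left(5 - 3\right) = \left(-1 + R\right) 2 = -2 + 2 R$)
$w = -56$ ($w = \left(-36 - \left(2 - 2 \left(\left(-2\right) \left(-4\right)\right)\right)\right) - 34 = \left(-36 + \left(-2 + 2 \cdot 8\right)\right) - 34 = \left(-36 + \left(-2 + 16\right)\right) - 34 = \left(-36 + 14\right) - 34 = -22 - 34 = -56$)
$\left(-12 + w\right)^{2} = \left(-12 - 56\right)^{2} = \left(-68\right)^{2} = 4624$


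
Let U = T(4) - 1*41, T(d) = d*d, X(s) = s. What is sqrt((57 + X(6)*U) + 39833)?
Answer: 2*sqrt(9935) ≈ 199.35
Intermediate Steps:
T(d) = d**2
U = -25 (U = 4**2 - 1*41 = 16 - 41 = -25)
sqrt((57 + X(6)*U) + 39833) = sqrt((57 + 6*(-25)) + 39833) = sqrt((57 - 150) + 39833) = sqrt(-93 + 39833) = sqrt(39740) = 2*sqrt(9935)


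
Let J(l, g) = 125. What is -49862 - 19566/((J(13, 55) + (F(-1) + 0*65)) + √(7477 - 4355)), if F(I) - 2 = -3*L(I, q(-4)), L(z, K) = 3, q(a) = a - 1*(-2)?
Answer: -270459056/5401 + 9783*√3122/5401 ≈ -49975.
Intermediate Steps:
q(a) = 2 + a (q(a) = a + 2 = 2 + a)
F(I) = -7 (F(I) = 2 - 3*3 = 2 - 9 = -7)
-49862 - 19566/((J(13, 55) + (F(-1) + 0*65)) + √(7477 - 4355)) = -49862 - 19566/((125 + (-7 + 0*65)) + √(7477 - 4355)) = -49862 - 19566/((125 + (-7 + 0)) + √3122) = -49862 - 19566/((125 - 7) + √3122) = -49862 - 19566/(118 + √3122)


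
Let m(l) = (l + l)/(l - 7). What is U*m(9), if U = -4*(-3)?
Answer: 108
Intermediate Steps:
U = 12
m(l) = 2*l/(-7 + l) (m(l) = (2*l)/(-7 + l) = 2*l/(-7 + l))
U*m(9) = 12*(2*9/(-7 + 9)) = 12*(2*9/2) = 12*(2*9*(1/2)) = 12*9 = 108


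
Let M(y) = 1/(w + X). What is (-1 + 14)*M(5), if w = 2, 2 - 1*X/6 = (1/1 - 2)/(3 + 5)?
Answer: 52/59 ≈ 0.88136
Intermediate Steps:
X = 51/4 (X = 12 - 6*(1/1 - 2)/(3 + 5) = 12 - 6*(1*1 - 2)/8 = 12 - 6*(1 - 2)/8 = 12 - (-6)/8 = 12 - 6*(-⅛) = 12 + ¾ = 51/4 ≈ 12.750)
M(y) = 4/59 (M(y) = 1/(2 + 51/4) = 1/(59/4) = 4/59)
(-1 + 14)*M(5) = (-1 + 14)*(4/59) = 13*(4/59) = 52/59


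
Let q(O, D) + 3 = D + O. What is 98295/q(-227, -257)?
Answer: -98295/487 ≈ -201.84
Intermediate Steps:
q(O, D) = -3 + D + O (q(O, D) = -3 + (D + O) = -3 + D + O)
98295/q(-227, -257) = 98295/(-3 - 257 - 227) = 98295/(-487) = 98295*(-1/487) = -98295/487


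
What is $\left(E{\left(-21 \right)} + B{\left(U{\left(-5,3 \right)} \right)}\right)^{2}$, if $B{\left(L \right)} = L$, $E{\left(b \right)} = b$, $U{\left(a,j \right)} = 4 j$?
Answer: $81$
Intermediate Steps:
$\left(E{\left(-21 \right)} + B{\left(U{\left(-5,3 \right)} \right)}\right)^{2} = \left(-21 + 4 \cdot 3\right)^{2} = \left(-21 + 12\right)^{2} = \left(-9\right)^{2} = 81$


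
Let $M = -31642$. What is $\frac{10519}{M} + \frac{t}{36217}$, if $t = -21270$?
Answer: $- \frac{1053991963}{1145978314} \approx -0.91973$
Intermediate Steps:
$\frac{10519}{M} + \frac{t}{36217} = \frac{10519}{-31642} - \frac{21270}{36217} = 10519 \left(- \frac{1}{31642}\right) - \frac{21270}{36217} = - \frac{10519}{31642} - \frac{21270}{36217} = - \frac{1053991963}{1145978314}$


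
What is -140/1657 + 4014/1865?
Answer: 6390098/3090305 ≈ 2.0678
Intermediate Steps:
-140/1657 + 4014/1865 = 6390098/3090305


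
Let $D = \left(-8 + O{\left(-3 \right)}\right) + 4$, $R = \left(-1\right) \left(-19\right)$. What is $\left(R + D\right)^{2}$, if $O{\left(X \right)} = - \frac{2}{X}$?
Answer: $\frac{2209}{9} \approx 245.44$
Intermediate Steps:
$R = 19$
$D = - \frac{10}{3}$ ($D = \left(-8 - \frac{2}{-3}\right) + 4 = \left(-8 - - \frac{2}{3}\right) + 4 = \left(-8 + \frac{2}{3}\right) + 4 = - \frac{22}{3} + 4 = - \frac{10}{3} \approx -3.3333$)
$\left(R + D\right)^{2} = \left(19 - \frac{10}{3}\right)^{2} = \left(\frac{47}{3}\right)^{2} = \frac{2209}{9}$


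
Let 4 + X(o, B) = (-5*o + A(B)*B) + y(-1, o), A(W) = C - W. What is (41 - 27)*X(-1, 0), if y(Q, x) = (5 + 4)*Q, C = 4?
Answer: -112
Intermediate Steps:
y(Q, x) = 9*Q
A(W) = 4 - W
X(o, B) = -13 - 5*o + B*(4 - B) (X(o, B) = -4 + ((-5*o + (4 - B)*B) + 9*(-1)) = -4 + ((-5*o + B*(4 - B)) - 9) = -4 + (-9 - 5*o + B*(4 - B)) = -13 - 5*o + B*(4 - B))
(41 - 27)*X(-1, 0) = (41 - 27)*(-13 - 5*(-1) - 1*0*(-4 + 0)) = 14*(-13 + 5 - 1*0*(-4)) = 14*(-13 + 5 + 0) = 14*(-8) = -112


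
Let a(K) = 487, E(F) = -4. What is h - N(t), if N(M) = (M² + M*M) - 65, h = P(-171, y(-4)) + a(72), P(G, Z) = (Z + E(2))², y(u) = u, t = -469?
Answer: -439306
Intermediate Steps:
P(G, Z) = (-4 + Z)² (P(G, Z) = (Z - 4)² = (-4 + Z)²)
h = 551 (h = (-4 - 4)² + 487 = (-8)² + 487 = 64 + 487 = 551)
N(M) = -65 + 2*M² (N(M) = (M² + M²) - 65 = 2*M² - 65 = -65 + 2*M²)
h - N(t) = 551 - (-65 + 2*(-469)²) = 551 - (-65 + 2*219961) = 551 - (-65 + 439922) = 551 - 1*439857 = 551 - 439857 = -439306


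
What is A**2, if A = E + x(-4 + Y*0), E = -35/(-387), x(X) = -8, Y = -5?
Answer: 9369721/149769 ≈ 62.561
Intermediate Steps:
E = 35/387 (E = -35*(-1/387) = 35/387 ≈ 0.090439)
A = -3061/387 (A = 35/387 - 8 = -3061/387 ≈ -7.9096)
A**2 = (-3061/387)**2 = 9369721/149769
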